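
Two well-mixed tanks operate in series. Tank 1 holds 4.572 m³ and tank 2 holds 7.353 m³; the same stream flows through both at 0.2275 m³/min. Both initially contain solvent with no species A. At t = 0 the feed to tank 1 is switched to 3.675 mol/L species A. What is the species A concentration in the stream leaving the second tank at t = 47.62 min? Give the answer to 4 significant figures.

Time constants: τᵢ = Vᵢ/Q for each well-mixed tank.
τ₁ = 4.572/0.2275 = 20.0967 min; τ₂ = 7.353/0.2275 = 32.3209 min.
Tank 1: C₁ = C_in(1 − e^(−t/τ₁)). Tank 2 (τ₁ ≠ τ₂): C₂ = C_in[1 − (τ₁ e^(−t/τ₁) − τ₂ e^(−t/τ₂))/(τ₁ − τ₂)].
At t = 47.62: e^(−t/τ₁) = 0.0935235, e^(−t/τ₂) = 0.229156.
C₂ = 3.675·[1 − (20.0967·0.0935235 − 32.3209·0.229156)/(-12.2242)] = 3.675·0.547862 = 2.01339 mol/L.

2.013 mol/L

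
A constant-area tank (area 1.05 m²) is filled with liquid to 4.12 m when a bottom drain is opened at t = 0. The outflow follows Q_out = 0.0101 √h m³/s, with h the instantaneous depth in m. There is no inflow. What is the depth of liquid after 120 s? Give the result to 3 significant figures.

2.11 m

With no inflow, A dh/dt = −0.0101 √h.
∫ h^(−1/2) dh = −(0.0101/A) ∫ dt, giving 2√h = 2√h₀ − (0.0101/A) t.
√h = √4.12 − 0.0101·120/(2·1.05) = 2.0298 − 0.57714 = 1.4526.
h = 1.4526² = 2.1101 m.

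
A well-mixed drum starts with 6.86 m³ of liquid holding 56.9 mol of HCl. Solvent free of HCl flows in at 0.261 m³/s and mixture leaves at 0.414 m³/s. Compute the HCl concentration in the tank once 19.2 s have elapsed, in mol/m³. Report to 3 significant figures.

3.20 mol/m³

Total volume: dV/dt = Q_in − Q_out = -0.15300 m³/s, so V(t) = 6.86 − 0.15300 t and V(19.2) = 3.9224 m³.
No HCl enters, so dm/dt = −Q_out · (m/V).
Separate: dm/m = −Q_out dt/V(t) ⇒ ln(m/m₀) = −(Q_out/(Q_in−Q_out)) ln(V/V₀).
m = m₀ (V₀/V)^(Q_out/(Q_in−Q_out)) = 56.9 × (6.86/3.9224)^(-2.7059) = 12.537 mol.
C = m/V = 12.537/3.9224 = 3.1963 mol/m³.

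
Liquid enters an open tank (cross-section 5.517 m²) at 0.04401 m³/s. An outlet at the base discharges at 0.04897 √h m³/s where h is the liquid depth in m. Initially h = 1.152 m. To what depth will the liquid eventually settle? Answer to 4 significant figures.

0.8077 m

Volume balance on the tank: A dh/dt = Q_in − 0.04897 √h. At steady state dh/dt = 0:
Q_in = 0.04897 √h_ss ⇒ √h_ss = 0.04401/0.04897 = 0.898713.
h_ss = 0.898713² = 0.807686 m. (Since h₀ = 1.152 m > h_ss, the level will fall toward this value.)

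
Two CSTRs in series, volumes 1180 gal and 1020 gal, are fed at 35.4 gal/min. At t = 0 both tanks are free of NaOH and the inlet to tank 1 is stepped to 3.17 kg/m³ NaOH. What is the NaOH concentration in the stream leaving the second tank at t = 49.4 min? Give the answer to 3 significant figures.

Species balance on tank i: dCᵢ/dt = (Cᵢ₋₁ − Cᵢ)/τᵢ with τᵢ = Vᵢ/Q.
τ₁ = 1180/35.4 = 33.333 min; τ₂ = 1020/35.4 = 28.814 min.
Solving the cascade with C₁(0)=C₂(0)=0 gives C₂(t) = C_in[1 − (τ₁ e^(−t/τ₁) − τ₂ e^(−t/τ₂))/(τ₁ − τ₂)].
At t = 49.4: e^(−t/τ₁) = 0.22718, e^(−t/τ₂) = 0.18006.
C₂ = 3.17·[1 − (33.333·0.22718 − 28.814·0.18006)/(4.5198)] = 3.17·0.47240 = 1.4975 kg/m³.

1.50 kg/m³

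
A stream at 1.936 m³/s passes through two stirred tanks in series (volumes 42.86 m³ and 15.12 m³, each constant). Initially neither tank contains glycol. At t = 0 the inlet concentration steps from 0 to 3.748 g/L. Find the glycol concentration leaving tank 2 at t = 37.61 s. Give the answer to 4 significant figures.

2.705 g/L

Time constants: τᵢ = Vᵢ/Q for each well-mixed tank.
τ₁ = 42.86/1.936 = 22.1384 s; τ₂ = 15.12/1.936 = 7.80992 s.
Tank 1: C₁ = C_in(1 − e^(−t/τ₁)). Tank 2 (τ₁ ≠ τ₂): C₂ = C_in[1 − (τ₁ e^(−t/τ₁) − τ₂ e^(−t/τ₂))/(τ₁ − τ₂)].
At t = 37.61: e^(−t/τ₁) = 0.182893, e^(−t/τ₂) = 0.00810178.
C₂ = 3.748·[1 − (22.1384·0.182893 − 7.80992·0.00810178)/(14.3285)] = 3.748·0.721836 = 2.70544 g/L.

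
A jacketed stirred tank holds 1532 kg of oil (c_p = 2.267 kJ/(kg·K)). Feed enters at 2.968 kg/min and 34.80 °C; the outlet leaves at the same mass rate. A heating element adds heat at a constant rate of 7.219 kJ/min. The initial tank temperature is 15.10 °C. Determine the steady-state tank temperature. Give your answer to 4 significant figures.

35.87 °C

M c_p dT/dt = ṁ c_p (T_in − T) + Q̇.
At steady state dT/dt = 0 ⇒ T_ss = T_in + Q̇/(ṁ c_p) = 34.80 + 7.219/(2.968·2.267) = 35.8729 °C.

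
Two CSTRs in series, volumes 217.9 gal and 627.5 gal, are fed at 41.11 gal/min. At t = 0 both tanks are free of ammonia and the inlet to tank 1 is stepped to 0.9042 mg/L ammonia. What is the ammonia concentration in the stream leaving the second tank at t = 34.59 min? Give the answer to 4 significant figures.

Time constants: τᵢ = Vᵢ/Q for each well-mixed tank.
τ₁ = 217.9/41.11 = 5.30041 min; τ₂ = 627.5/41.11 = 15.2639 min.
Tank 1: C₁ = C_in(1 − e^(−t/τ₁)). Tank 2 (τ₁ ≠ τ₂): C₂ = C_in[1 − (τ₁ e^(−t/τ₁) − τ₂ e^(−t/τ₂))/(τ₁ − τ₂)].
At t = 34.59: e^(−t/τ₁) = 0.00146499, e^(−t/τ₂) = 0.103713.
C₂ = 0.9042·[1 − (5.30041·0.00146499 − 15.2639·0.103713)/(-9.96351)] = 0.9042·0.841893 = 0.761239 mg/L.

0.7612 mg/L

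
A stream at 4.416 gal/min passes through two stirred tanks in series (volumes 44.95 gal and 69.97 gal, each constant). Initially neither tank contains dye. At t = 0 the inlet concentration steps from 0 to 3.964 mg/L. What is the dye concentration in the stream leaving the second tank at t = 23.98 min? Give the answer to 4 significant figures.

2.199 mg/L

Each tank obeys Vᵢ dCᵢ/dt = Q(Cᵢ₋₁ − Cᵢ), so τᵢ = Vᵢ/Q.
τ₁ = 44.95/4.416 = 10.1789 min; τ₂ = 69.97/4.416 = 15.8447 min.
Solving the cascade with C₁(0)=C₂(0)=0 gives C₂(t) = C_in[1 − (τ₁ e^(−t/τ₁) − τ₂ e^(−t/τ₂))/(τ₁ − τ₂)].
At t = 23.98: e^(−t/τ₁) = 0.0948124, e^(−t/τ₂) = 0.220150.
C₂ = 3.964·[1 − (10.1789·0.0948124 − 15.8447·0.220150)/(-5.66576)] = 3.964·0.554672 = 2.19872 mg/L.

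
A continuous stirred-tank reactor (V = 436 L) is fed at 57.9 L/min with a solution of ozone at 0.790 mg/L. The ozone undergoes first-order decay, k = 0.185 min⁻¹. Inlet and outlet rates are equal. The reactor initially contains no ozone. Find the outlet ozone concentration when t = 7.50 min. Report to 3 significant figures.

0.300 mg/L

Species balance: V dC/dt = Q C_in − Q C − k V C.
This is linear with rate a = Q/V + k = 0.31780 min⁻¹.
C_ss = Q C_in/(Q + kV) = 0.33012 mg/L; C(t) = C_ss + (C₀ − C_ss) e^(−a t).
C(7.50) = 0.33012 + (-0.33012)·e^(−0.31780·7.50) = 0.33012 + (-0.33012)·0.092228 = 0.29967 mg/L.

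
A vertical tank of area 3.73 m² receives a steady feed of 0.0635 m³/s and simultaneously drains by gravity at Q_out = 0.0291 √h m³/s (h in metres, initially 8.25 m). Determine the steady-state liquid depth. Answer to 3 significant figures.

A dh/dt = Q_in − 0.0291 √h. Steady state requires inflow = outflow:
Q_in = 0.0291 √h_ss ⇒ √h_ss = 0.0635/0.0291 = 2.1821.
h_ss = 2.1821² = 4.7617 m. (Since h₀ = 8.25 m > h_ss, the level will fall toward this value.)

4.76 m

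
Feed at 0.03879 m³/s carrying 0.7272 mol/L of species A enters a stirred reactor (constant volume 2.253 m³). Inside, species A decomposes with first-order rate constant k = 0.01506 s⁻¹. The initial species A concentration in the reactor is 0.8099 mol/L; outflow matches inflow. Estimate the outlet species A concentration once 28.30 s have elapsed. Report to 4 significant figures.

V dC/dt = Q(C_in − C) − k V C.
This is linear with rate a = Q/V + k = 0.0322770 s⁻¹.
C_ss = Q C_in/(Q + kV) = 0.387899 mol/L; C(t) = C_ss + (C₀ − C_ss) e^(−a t).
C(28.30) = 0.387899 + (0.422001)·e^(−0.0322770·28.30) = 0.387899 + (0.422001)·0.401142 = 0.557181 mol/L.

0.5572 mol/L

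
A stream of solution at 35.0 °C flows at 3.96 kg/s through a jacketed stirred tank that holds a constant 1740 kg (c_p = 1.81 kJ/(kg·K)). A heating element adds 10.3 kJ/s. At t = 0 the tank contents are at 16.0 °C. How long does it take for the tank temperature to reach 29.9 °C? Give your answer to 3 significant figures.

Heat balance on the well-mixed liquid: M c_p dT/dt = ṁ c_p (T_in − T) + 10.3.
τ = M/ṁ = 439.39 s; T_ss = T_in + Q̇/(ṁ c_p) = 36.437 °C.
T(t) = T_ss + (T₀ − T_ss) e^(−t/τ). Set T = 29.9:
e^(−t/τ) = (29.9 − 36.437)/(16.0 − 36.437) = 0.31986
t = −439.39 · ln(0.31986) = 500.85 s.

501 s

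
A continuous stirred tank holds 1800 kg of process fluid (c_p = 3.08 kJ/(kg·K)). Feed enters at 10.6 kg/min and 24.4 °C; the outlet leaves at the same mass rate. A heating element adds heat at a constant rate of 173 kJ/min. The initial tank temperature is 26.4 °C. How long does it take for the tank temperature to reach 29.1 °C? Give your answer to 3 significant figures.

M c_p dT/dt = ṁ c_p (T_in − T) + Q̇.
τ = M/ṁ = 169.81 min; T_ss = T_in + Q̇/(ṁ c_p) = 29.699 °C.
T(t) = T_ss + (T₀ − T_ss) e^(−t/τ). Set T = 29.1:
e^(−t/τ) = (29.1 − 29.699)/(26.4 − 29.699) = 0.18156
t = −169.81 · ln(0.18156) = 289.73 min.

290 min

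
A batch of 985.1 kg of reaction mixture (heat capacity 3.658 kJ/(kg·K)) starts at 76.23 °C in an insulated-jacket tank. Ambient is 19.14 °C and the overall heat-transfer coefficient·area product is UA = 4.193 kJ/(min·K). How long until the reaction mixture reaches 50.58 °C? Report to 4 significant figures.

512.7 min

First-law balance (no shaft work): M c_p dT/dt = −UA(T − T_amb).
τ = M c_p/UA = 859.408 min; T_ss = T_amb = 19.1400 °C.
T(t) = T_ss + (T₀ − T_ss)e^(−t/τ); set T = 50.58:
t = −τ ln[(T − T_ss)/(T₀ − T_ss)] = −859.408 · ln(0.550709) = 512.678 min.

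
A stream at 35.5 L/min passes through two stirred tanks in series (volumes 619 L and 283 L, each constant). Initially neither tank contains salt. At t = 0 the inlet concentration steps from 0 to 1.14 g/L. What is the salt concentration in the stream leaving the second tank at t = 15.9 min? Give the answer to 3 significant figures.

Time constants: τᵢ = Vᵢ/Q for each well-mixed tank.
τ₁ = 619/35.5 = 17.437 min; τ₂ = 283/35.5 = 7.9718 min.
Solving the cascade with C₁(0)=C₂(0)=0 gives C₂(t) = C_in[1 − (τ₁ e^(−t/τ₁) − τ₂ e^(−t/τ₂))/(τ₁ − τ₂)].
At t = 15.9: e^(−t/τ₁) = 0.40177, e^(−t/τ₂) = 0.13608.
C₂ = 1.14·[1 − (17.437·0.40177 − 7.9718·0.13608)/(9.4648)] = 1.14·0.37445 = 0.42687 g/L.

0.427 g/L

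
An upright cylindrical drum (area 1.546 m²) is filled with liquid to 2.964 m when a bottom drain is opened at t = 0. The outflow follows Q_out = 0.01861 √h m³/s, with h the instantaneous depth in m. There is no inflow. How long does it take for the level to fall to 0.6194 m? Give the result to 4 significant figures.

With no inflow, A dh/dt = −0.01861 √h.
This is separable: 2 d(√h)/dt = −0.01861/A, so √h = √h₀ − (0.01861/(2A)) t.
t = 2A(√h₀ − √h)/0.01861 = 2·1.546·(√2.964 − √0.6194)/0.01861
  = 3.09200 × (1.72163 − 0.787020) / 0.01861 = 155.282 s.

155.3 s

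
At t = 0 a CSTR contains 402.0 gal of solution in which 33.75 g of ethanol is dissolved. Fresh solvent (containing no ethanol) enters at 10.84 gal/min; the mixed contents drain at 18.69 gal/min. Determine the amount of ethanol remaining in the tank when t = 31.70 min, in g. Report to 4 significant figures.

3.392 g

Total volume: dV/dt = Q_in − Q_out = -7.85000 gal/min, so V(t) = 402.0 − 7.85000 t and V(31.70) = 153.155 gal.
No ethanol enters, so dm/dt = −Q_out · (m/V).
dm/m = −Q_out dt/(V₀ − 7.85000 t); integrating gives ln(m/m₀) = −(Q_out/(Q_in−Q_out)) ln(V/V₀).
m = m₀ (V₀/V)^(Q_out/(Q_in−Q_out)) = 33.75 × (402.0/153.155)^(-2.38089) = 3.39199 g.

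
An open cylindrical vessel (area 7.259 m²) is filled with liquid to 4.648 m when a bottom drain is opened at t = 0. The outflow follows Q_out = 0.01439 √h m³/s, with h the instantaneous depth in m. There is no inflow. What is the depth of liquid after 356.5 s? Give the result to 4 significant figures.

Accumulation of liquid (constant cross-section A): A dh/dt = −0.01439 √h.
Separate and integrate: 2(√h − √h₀) = −(0.01439/A) t.
√h = √4.648 − 0.01439·356.5/(2·7.259) = 2.15592 − 0.353357 = 1.80257.
h = 1.80257² = 3.24924 m.

3.249 m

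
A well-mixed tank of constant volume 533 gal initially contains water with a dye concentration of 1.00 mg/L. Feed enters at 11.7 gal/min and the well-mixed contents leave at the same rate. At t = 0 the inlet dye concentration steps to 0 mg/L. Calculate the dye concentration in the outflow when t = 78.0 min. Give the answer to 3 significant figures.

0.180 mg/L

Mass balance on the solute (V constant): V dC/dt = Q(C_in − C).
Time constant τ = V/Q = 533/11.7 = 45.556 min.
C approaches C_in exponentially: C(t) = C_in + (C₀ − C_in) e^(−t/τ).
C(78.0) = 0 + (1.00 − 0)·e^(−78.0/45.556) = 0 + (1.0000)·0.18047 = 0.18047 mg/L.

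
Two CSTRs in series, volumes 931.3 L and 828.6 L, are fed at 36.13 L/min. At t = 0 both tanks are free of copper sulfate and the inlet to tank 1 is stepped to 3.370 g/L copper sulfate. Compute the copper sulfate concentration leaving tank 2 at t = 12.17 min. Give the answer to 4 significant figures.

Time constants: τᵢ = Vᵢ/Q for each well-mixed tank.
τ₁ = 931.3/36.13 = 25.7764 min; τ₂ = 828.6/36.13 = 22.9338 min.
Tank 1: C₁ = C_in(1 − e^(−t/τ₁)). Tank 2 (τ₁ ≠ τ₂): C₂ = C_in[1 − (τ₁ e^(−t/τ₁) − τ₂ e^(−t/τ₂))/(τ₁ − τ₂)].
At t = 12.17: e^(−t/τ₁) = 0.623667, e^(−t/τ₂) = 0.588219.
C₂ = 3.370·[1 − (25.7764·0.623667 − 22.9338·0.588219)/(2.84251)] = 3.370·0.0903254 = 0.304397 g/L.

0.3044 g/L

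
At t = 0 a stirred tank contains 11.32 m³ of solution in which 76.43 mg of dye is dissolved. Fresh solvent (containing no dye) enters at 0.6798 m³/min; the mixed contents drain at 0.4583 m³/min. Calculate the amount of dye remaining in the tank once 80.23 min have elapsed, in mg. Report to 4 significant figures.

10.84 mg

Total volume: dV/dt = Q_in − Q_out = 0.221500 m³/min, so V(t) = 11.32 + 0.221500 t and V(80.23) = 29.0909 m³.
No dye enters, so dm/dt = −Q_out · (m/V).
dm/m = −Q_out dt/(V₀ + 0.221500 t); integrating gives ln(m/m₀) = −(Q_out/(Q_in−Q_out)) ln(V/V₀).
m = m₀ (V₀/V)^(Q_out/(Q_in−Q_out)) = 76.43 × (11.32/29.0909)^(2.06907) = 10.8424 mg.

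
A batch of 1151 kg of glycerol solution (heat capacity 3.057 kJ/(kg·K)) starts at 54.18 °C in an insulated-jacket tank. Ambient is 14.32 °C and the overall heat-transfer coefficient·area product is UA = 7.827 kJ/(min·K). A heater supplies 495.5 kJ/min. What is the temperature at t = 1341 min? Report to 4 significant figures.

Lumped-capacitance energy balance: M c_p dT/dt = UA(T_amb − T) + Q̇.
dT/dt = (T_ss − T)/τ with T_ss = T_amb + Q̇/UA = 14.32 + 495.5/7.827 = 77.6265 °C, τ = M c_p/UA = 1151·3.057/7.827 = 449.547 min.
T approaches T_ss exponentially: T(t) = T_ss + (T₀ − T_ss) e^(−t/τ).
T(1341) = 77.6265 + (-23.4465)·0.0506407 = 76.4392 °C.

76.44 °C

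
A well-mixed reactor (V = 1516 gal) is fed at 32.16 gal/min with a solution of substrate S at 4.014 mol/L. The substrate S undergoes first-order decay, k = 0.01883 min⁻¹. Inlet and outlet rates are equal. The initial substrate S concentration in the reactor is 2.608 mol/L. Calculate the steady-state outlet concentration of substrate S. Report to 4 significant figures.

2.126 mol/L

Species balance: V dC/dt = Q C_in − Q C − k V C.
Steady state (dC/dt = 0): C_ss = Q C_in/(Q + kV) = C_in/(1 + kV/Q).
C_ss = 32.16·4.014/(32.16 + 0.01883·1516) = 129.090/60.7063 = 2.12647 mol/L.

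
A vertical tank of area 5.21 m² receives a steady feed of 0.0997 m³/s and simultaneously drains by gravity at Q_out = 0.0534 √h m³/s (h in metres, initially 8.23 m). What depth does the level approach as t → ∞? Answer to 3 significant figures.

3.49 m

A dh/dt = Q_in − 0.0534 √h. Steady state requires inflow = outflow:
Q_in = 0.0534 √h_ss ⇒ √h_ss = 0.0997/0.0534 = 1.8670.
h_ss = 1.8670² = 3.4858 m. (Since h₀ = 8.23 m > h_ss, the level will fall toward this value.)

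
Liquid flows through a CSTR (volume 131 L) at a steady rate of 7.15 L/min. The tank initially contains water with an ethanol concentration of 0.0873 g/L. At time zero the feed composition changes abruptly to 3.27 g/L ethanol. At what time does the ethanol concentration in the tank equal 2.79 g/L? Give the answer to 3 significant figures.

34.7 min

Species balance: V dC/dt = Q(C_in − C) ⇒ τ = V/Q = 18.322 min.
C(t) = C_in + (C₀ − C_in) e^(−t/τ). Set C = 2.79 and solve for t:
e^(−t/τ) = (C − C_in)/(C₀ − C_in) = (2.79 − 3.27)/(0.0873 − 3.27) = 0.15082
t = −τ ln(…) = 18.322 × 1.8917 = 34.659 min.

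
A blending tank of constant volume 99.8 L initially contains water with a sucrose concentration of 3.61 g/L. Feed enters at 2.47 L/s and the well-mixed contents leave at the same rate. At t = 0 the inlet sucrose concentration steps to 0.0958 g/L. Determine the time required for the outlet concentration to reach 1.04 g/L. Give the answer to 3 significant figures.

Species balance: V dC/dt = Q(C_in − C) ⇒ τ = V/Q = 40.405 s.
C(t) = C_in + (C₀ − C_in) e^(−t/τ). Set C = 1.04 and solve for t:
e^(−t/τ) = (C − C_in)/(C₀ − C_in) = (1.04 − 0.0958)/(3.61 − 0.0958) = 0.26868
t = −τ ln(…) = 40.405 × 1.3142 = 53.101 s.

53.1 s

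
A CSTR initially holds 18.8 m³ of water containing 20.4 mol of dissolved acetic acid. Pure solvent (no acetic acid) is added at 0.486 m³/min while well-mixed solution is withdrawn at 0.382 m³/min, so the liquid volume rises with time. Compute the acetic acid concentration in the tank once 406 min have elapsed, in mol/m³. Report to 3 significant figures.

Total volume: dV/dt = Q_in − Q_out = 0.10400 m³/min, so V(t) = 18.8 + 0.10400 t and V(406) = 61.024 m³.
Species balance (pure solvent in): dm/dt = −Q_out · m/V(t).
dm/m = −Q_out dt/(V₀ + 0.10400 t); integrating gives ln(m/m₀) = −(Q_out/(Q_in−Q_out)) ln(V/V₀).
m = m₀ (V₀/V)^(Q_out/(Q_in−Q_out)) = 20.4 × (18.8/61.024)^(3.6731) = 0.27004 mol.
C = m/V = 0.27004/61.024 = 0.0044251 mol/m³.

0.00443 mol/m³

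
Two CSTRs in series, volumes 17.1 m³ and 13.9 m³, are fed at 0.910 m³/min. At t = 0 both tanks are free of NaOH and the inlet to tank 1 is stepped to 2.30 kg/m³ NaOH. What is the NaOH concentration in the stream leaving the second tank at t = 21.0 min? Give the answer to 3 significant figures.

0.806 kg/m³

Species balance on tank i: dCᵢ/dt = (Cᵢ₋₁ − Cᵢ)/τᵢ with τᵢ = Vᵢ/Q.
τ₁ = 17.1/0.910 = 18.791 min; τ₂ = 13.9/0.910 = 15.275 min.
Solving the cascade with C₁(0)=C₂(0)=0 gives C₂(t) = C_in[1 − (τ₁ e^(−t/τ₁) − τ₂ e^(−t/τ₂))/(τ₁ − τ₂)].
At t = 21.0: e^(−t/τ₁) = 0.32708, e^(−t/τ₂) = 0.25289.
C₂ = 2.30·[1 − (18.791·0.32708 − 15.275·0.25289)/(3.5165)] = 2.30·0.35062 = 0.80644 kg/m³.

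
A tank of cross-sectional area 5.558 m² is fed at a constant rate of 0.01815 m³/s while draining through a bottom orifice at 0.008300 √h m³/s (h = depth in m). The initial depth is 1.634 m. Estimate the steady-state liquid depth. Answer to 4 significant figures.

Level balance: A dh/dt = 0.01815 − 0.008300 √h. Setting dh/dt = 0:
Q_in = 0.008300 √h_ss ⇒ √h_ss = 0.01815/0.008300 = 2.18675.
h_ss = 2.18675² = 4.78186 m. (Since h₀ = 1.634 m < h_ss, the level will rise toward this value.)

4.782 m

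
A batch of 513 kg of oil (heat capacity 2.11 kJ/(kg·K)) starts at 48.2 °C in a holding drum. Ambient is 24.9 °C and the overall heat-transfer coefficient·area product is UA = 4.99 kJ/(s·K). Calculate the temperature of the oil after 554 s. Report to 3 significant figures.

26.7 °C

Energy balance: M c_p dT/dt = −UA(T − T_amb).
dT/dt = (T_ss − T)/τ with T_ss = T_amb = 24.900 °C, τ = M c_p/UA = 513·2.11/4.99 = 216.92 s.
Solution: T(t) = T_ss + (T₀ − T_ss) e^(−t/τ).
T(554) = 24.900 + (23.300)·0.077775 = 26.712 °C.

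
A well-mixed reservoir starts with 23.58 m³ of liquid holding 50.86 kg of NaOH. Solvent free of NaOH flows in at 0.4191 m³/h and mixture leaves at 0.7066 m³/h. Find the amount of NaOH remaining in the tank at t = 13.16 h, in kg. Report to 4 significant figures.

33.09 kg

Total volume: dV/dt = Q_in − Q_out = -0.287500 m³/h, so V(t) = 23.58 − 0.287500 t and V(13.16) = 19.7965 m³.
No NaOH enters, so dm/dt = −Q_out · (m/V).
Separate: dm/m = −Q_out dt/V(t) ⇒ ln(m/m₀) = −(Q_out/(Q_in−Q_out)) ln(V/V₀).
m = m₀ (V₀/V)^(Q_out/(Q_in−Q_out)) = 50.86 × (23.58/19.7965)^(-2.45774) = 33.0901 kg.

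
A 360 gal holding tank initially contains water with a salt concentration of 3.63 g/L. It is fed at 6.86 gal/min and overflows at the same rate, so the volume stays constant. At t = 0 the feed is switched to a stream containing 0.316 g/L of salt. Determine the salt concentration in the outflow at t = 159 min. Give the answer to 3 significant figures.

Accumulation = in − out for the solute gives V dC/dt = Q(C_in − C).
So dC/dt = (C_in − C)/τ with τ = V/Q = 360/6.86 = 52.478 min.
Solution: C(t) = C_in + (C₀ − C_in) e^(−t/τ).
C(159) = 0.316 + (3.63 − 0.316)·e^(−159/52.478) = 0.316 + (3.3140)·0.048324 = 0.47614 g/L.

0.476 g/L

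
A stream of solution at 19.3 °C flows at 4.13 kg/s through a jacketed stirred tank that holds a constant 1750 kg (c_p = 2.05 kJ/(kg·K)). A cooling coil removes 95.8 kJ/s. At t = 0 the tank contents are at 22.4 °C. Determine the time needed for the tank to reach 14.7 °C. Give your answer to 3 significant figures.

First-law balance (no shaft work): M c_p dT/dt = ṁ c_p (T_in − T) − 95.8.
τ = M/ṁ = 423.73 s; T_ss = T_in − Q̇/(ṁ c_p) = 7.9848 °C.
T(t) = T_ss + (T₀ − T_ss) e^(−t/τ). Set T = 14.7:
e^(−t/τ) = (14.7 − 7.9848)/(22.4 − 7.9848) = 0.46584
t = −423.73 · ln(0.46584) = 323.69 s.

324 s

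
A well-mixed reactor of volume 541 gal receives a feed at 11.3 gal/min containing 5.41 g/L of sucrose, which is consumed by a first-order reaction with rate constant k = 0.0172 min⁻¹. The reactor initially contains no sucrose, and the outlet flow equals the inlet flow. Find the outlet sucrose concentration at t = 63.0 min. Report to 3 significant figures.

V dC/dt = Q(C_in − C) − k V C.
This is linear with rate a = Q/V + k = 0.038087 min⁻¹.
C_ss = Q C_in/(Q + kV) = 2.9669 g/L; C(t) = C_ss + (C₀ − C_ss) e^(−a t).
C(63.0) = 2.9669 + (-2.9669)·e^(−0.038087·63.0) = 2.9669 + (-2.9669)·0.090764 = 2.6976 g/L.

2.70 g/L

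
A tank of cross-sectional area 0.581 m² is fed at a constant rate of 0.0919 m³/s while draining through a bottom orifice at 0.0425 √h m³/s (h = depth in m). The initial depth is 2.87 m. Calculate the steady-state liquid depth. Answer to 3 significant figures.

4.68 m

Level balance: A dh/dt = 0.0919 − 0.0425 √h. Setting dh/dt = 0:
Q_in = 0.0425 √h_ss ⇒ √h_ss = 0.0919/0.0425 = 2.1624.
h_ss = 2.1624² = 4.6758 m. (Since h₀ = 2.87 m < h_ss, the level will rise toward this value.)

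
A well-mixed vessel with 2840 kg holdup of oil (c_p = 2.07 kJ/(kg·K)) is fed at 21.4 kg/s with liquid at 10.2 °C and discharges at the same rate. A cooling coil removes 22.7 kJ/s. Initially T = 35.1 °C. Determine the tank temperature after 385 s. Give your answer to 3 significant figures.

Heat balance on the well-mixed liquid: M c_p dT/dt = ṁ c_p (T_in − T) − 22.7.
Rearrange: dT/dt = (T_ss − T)/τ with τ = M/ṁ = 132.71 s and T_ss = T_in − Q̇/(ṁ c_p) = 9.6876 °C.
Solution: T(t) = T_ss + (T₀ − T_ss) e^(−t/τ).
T(385) = 9.6876 + (25.412)·e^(−385/132.71) = 9.6876 + (25.412)·0.054965 = 11.084 °C.

11.1 °C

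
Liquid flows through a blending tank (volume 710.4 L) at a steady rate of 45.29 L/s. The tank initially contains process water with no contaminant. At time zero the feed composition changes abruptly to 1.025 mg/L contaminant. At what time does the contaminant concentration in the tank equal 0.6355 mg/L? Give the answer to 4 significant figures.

Species balance: V dC/dt = Q(C_in − C) ⇒ τ = V/Q = 15.6856 s.
C(t) = C_in + (C₀ − C_in) e^(−t/τ). Set C = 0.6355 and solve for t:
e^(−t/τ) = (C − C_in)/(C₀ − C_in) = (0.6355 − 1.025)/(0 − 1.025) = 0.380000
t = −τ ln(…) = 15.6856 × 0.967584 = 15.1771 s.

15.18 s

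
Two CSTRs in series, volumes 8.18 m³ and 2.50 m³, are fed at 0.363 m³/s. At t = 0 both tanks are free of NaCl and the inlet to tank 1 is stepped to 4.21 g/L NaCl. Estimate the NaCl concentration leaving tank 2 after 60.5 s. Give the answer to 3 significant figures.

3.80 g/L

Species balance on tank i: dCᵢ/dt = (Cᵢ₋₁ − Cᵢ)/τᵢ with τᵢ = Vᵢ/Q.
τ₁ = 8.18/0.363 = 22.534 s; τ₂ = 2.50/0.363 = 6.8871 s.
Solving the cascade with C₁(0)=C₂(0)=0 gives C₂(t) = C_in[1 − (τ₁ e^(−t/τ₁) − τ₂ e^(−t/τ₂))/(τ₁ − τ₂)].
At t = 60.5: e^(−t/τ₁) = 0.068236, e^(−t/τ₂) = 0.00015307.
C₂ = 4.21·[1 − (22.534·0.068236 − 6.8871·0.00015307)/(15.647)] = 4.21·0.90180 = 3.7966 g/L.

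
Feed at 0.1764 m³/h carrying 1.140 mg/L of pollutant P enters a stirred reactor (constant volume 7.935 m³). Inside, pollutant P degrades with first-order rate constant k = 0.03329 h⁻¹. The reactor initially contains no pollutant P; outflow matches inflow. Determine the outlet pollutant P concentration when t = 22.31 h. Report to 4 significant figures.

0.3242 mg/L

V dC/dt = Q(C_in − C) − k V C.
dC/dt = (Q/V) C_in − (Q/V + k) C; effective rate a = Q/V + k = 0.0222306 + 0.03329 = 0.0555206 h⁻¹.
C_ss = Q C_in/(Q + kV) = 0.456459 mg/L; C(t) = C_ss + (C₀ − C_ss) e^(−a t).
C(22.31) = 0.456459 + (-0.456459)·e^(−0.0555206·22.31) = 0.456459 + (-0.456459)·0.289771 = 0.324191 mg/L.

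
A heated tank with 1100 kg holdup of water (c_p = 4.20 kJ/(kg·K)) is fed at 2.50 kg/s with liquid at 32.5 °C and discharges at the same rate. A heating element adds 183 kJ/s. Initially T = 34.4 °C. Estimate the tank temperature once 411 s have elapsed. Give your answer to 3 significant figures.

M c_p dT/dt = ṁ c_p (T_in − T) + Q̇.
Rearrange: dT/dt = (T_ss − T)/τ with τ = M/ṁ = 440.00 s and T_ss = T_in + Q̇/(ṁ c_p) = 49.929 °C.
This is linear first-order; T(t) = T_ss + (T₀ − T_ss) e^(−t/τ).
T(411) = 49.929 + (-15.529)·e^(−411/440.00) = 49.929 + (-15.529)·0.39294 = 43.827 °C.

43.8 °C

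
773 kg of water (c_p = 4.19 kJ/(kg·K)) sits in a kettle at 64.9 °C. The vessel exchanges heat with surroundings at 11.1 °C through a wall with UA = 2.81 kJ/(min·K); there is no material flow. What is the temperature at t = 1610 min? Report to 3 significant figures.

Lumped-capacitance energy balance: M c_p dT/dt = UA(T_amb − T).
dT/dt = (T_ss − T)/τ with T_ss = T_amb = 11.100 °C, τ = M c_p/UA = 773·4.19/2.81 = 1152.6 min.
Integrating: T(t) = T_ss + (T₀ − T_ss) e^(−t/τ).
T(1610) = 11.100 + (53.800)·0.24738 = 24.409 °C.

24.4 °C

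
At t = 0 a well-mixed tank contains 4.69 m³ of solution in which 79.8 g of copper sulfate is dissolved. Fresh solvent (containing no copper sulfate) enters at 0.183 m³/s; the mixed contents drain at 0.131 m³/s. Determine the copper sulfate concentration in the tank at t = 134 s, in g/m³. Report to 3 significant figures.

0.690 g/m³

Let m(t) be the amount of copper sulfate. Volume: V(t) = V₀ + (Q_in − Q_out) t = 4.69 + 0.052000 t; V(134) = 11.658 m³.
Species balance (pure solvent in): dm/dt = −Q_out · m/V(t).
Separate: dm/m = −Q_out dt/V(t) ⇒ ln(m/m₀) = −(Q_out/(Q_in−Q_out)) ln(V/V₀).
m = m₀ (V₀/V)^(Q_out/(Q_in−Q_out)) = 79.8 × (4.69/11.658)^(2.5192) = 8.0495 g.
C = m/V = 8.0495/11.658 = 0.69047 g/m³.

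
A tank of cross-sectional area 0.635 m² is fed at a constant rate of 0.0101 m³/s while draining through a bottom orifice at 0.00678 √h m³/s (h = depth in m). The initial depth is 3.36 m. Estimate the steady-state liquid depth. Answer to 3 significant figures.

2.22 m

Level balance: A dh/dt = 0.0101 − 0.00678 √h. Setting dh/dt = 0:
Q_in = 0.00678 √h_ss ⇒ √h_ss = 0.0101/0.00678 = 1.4897.
h_ss = 1.4897² = 2.2191 m. (Since h₀ = 3.36 m > h_ss, the level will fall toward this value.)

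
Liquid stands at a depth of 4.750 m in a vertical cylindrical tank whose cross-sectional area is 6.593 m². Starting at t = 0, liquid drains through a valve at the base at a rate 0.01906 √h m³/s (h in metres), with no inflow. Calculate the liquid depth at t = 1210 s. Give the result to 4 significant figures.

A dh/dt = −Q_out = −0.01906 √h.
∫ h^(−1/2) dh = −(0.01906/A) ∫ dt, giving 2√h = 2√h₀ − (0.01906/A) t.
√h = √4.750 − 0.01906·1210/(2·6.593) = 2.17945 − 1.74902 = 0.430428.
h = 0.430428² = 0.185268 m.

0.1853 m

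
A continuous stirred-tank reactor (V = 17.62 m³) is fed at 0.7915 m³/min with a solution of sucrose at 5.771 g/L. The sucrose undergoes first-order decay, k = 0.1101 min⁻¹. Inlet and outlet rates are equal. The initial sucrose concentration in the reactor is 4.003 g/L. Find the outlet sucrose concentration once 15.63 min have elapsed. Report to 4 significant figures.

1.879 g/L

Accumulation = in − out − consumed: V dC/dt = Q C_in − Q C − k V C.
This is linear with rate a = Q/V + k = 0.155021 min⁻¹.
C_ss = Q C_in/(Q + kV) = 1.67227 g/L; C(t) = C_ss + (C₀ − C_ss) e^(−a t).
C(15.63) = 1.67227 + (2.33073)·e^(−0.155021·15.63) = 1.67227 + (2.33073)·0.0886578 = 1.87891 g/L.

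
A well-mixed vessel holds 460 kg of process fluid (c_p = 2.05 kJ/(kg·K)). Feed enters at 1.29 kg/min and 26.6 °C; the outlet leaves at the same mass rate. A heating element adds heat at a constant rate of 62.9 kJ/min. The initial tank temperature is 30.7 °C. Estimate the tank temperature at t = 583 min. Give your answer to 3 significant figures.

46.5 °C

M c_p dT/dt = ṁ c_p (T_in − T) + Q̇.
Rearrange: dT/dt = (T_ss − T)/τ with τ = M/ṁ = 356.59 min and T_ss = T_in + Q̇/(ṁ c_p) = 50.385 °C.
This is linear first-order; T(t) = T_ss + (T₀ − T_ss) e^(−t/τ).
T(583) = 50.385 + (-19.685)·e^(−583/356.59) = 50.385 + (-19.685)·0.19497 = 46.547 °C.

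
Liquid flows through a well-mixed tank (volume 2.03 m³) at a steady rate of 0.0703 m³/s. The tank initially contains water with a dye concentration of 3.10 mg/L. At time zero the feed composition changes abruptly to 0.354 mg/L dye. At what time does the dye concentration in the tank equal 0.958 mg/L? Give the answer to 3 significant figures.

Species balance: V dC/dt = Q(C_in − C) ⇒ τ = V/Q = 28.876 s.
C(t) = C_in + (C₀ − C_in) e^(−t/τ). Set C = 0.958 and solve for t:
e^(−t/τ) = (C − C_in)/(C₀ − C_in) = (0.958 − 0.354)/(3.10 − 0.354) = 0.21996
t = −τ ln(…) = 28.876 × 1.5143 = 43.728 s.

43.7 s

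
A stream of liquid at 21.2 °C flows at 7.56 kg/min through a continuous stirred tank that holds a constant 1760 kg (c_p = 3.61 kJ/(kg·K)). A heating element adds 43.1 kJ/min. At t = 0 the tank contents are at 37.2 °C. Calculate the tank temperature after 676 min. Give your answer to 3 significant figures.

Heat balance on the well-mixed liquid: M c_p dT/dt = ṁ c_p (T_in − T) + 43.1.
τ = M/ṁ = 232.80 min; T_ss = T_in + Q̇/(ṁ c_p) = 21.2 + 43.1/(7.56·3.61) = 22.779 °C.
T approaches T_ss exponentially: T(t) = T_ss + (T₀ − T_ss) e^(−t/τ).
T(676) = 22.779 + (14.421)·e^(−676/232.80) = 22.779 + (14.421)·0.054819 = 23.570 °C.

23.6 °C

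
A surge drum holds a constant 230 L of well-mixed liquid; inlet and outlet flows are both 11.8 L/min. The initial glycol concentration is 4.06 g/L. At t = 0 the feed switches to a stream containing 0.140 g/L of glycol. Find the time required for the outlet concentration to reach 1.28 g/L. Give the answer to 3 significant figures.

24.1 min

Species balance: V dC/dt = Q(C_in − C) ⇒ τ = V/Q = 19.492 min.
C(t) = C_in + (C₀ − C_in) e^(−t/τ). Set C = 1.28 and solve for t:
e^(−t/τ) = (C − C_in)/(C₀ − C_in) = (1.28 − 0.140)/(4.06 − 0.140) = 0.29082
t = −τ ln(…) = 19.492 × 1.2351 = 24.073 min.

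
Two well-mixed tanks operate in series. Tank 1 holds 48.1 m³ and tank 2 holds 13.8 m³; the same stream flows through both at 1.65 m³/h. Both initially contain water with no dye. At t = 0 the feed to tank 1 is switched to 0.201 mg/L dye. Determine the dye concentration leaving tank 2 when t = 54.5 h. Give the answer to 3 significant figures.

0.158 mg/L

Species balance on tank i: dCᵢ/dt = (Cᵢ₋₁ − Cᵢ)/τᵢ with τᵢ = Vᵢ/Q.
τ₁ = 48.1/1.65 = 29.152 h; τ₂ = 13.8/1.65 = 8.3636 h.
Tank 1: C₁ = C_in(1 − e^(−t/τ₁)). Tank 2 (τ₁ ≠ τ₂): C₂ = C_in[1 − (τ₁ e^(−t/τ₁) − τ₂ e^(−t/τ₂))/(τ₁ − τ₂)].
At t = 54.5: e^(−t/τ₁) = 0.15419, e^(−t/τ₂) = 0.0014791.
C₂ = 0.201·[1 − (29.152·0.15419 − 8.3636·0.0014791)/(20.788)] = 0.201·0.78436 = 0.15766 mg/L.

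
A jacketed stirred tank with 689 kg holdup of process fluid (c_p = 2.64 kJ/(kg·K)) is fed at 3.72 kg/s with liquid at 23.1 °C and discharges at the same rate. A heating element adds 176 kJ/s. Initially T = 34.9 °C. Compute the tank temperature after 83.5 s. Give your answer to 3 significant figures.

Energy balance: M c_p dT/dt = ṁ c_p (T_in − T) + 176.
Rearrange: dT/dt = (T_ss − T)/τ with τ = M/ṁ = 185.22 s and T_ss = T_in + Q̇/(ṁ c_p) = 41.021 °C.
T approaches T_ss exponentially: T(t) = T_ss + (T₀ − T_ss) e^(−t/τ).
T(83.5) = 41.021 + (-6.1211)·e^(−83.5/185.22) = 41.021 + (-6.1211)·0.63710 = 37.121 °C.

37.1 °C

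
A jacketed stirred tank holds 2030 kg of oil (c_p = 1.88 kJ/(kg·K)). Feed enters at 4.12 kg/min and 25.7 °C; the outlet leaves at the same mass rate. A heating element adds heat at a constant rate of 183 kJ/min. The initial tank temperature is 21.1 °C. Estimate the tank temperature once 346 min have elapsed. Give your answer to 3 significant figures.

Unsteady energy balance on the tank contents: M c_p dT/dt = ṁ c_p (T_in − T) + 183.
τ = M/ṁ = 492.72 min; T_ss = T_in + Q̇/(ṁ c_p) = 25.7 + 183/(4.12·1.88) = 49.326 °C.
Solution: T(t) = T_ss + (T₀ − T_ss) e^(−t/τ).
T(346) = 49.326 + (-28.226)·e^(−346/492.72) = 49.326 + (-28.226)·0.49548 = 35.341 °C.

35.3 °C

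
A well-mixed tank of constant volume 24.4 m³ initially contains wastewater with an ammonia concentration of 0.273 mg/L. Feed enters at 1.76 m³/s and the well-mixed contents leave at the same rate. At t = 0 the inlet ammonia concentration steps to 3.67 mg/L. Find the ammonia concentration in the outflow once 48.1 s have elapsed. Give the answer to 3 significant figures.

Unsteady species balance (constant V, well mixed): V dC/dt = Q(C_in − C).
So dC/dt = (C_in − C)/τ with τ = V/Q = 24.4/1.76 = 13.864 s.
Integrating: C(t) = C_in + (C₀ − C_in) e^(−t/τ).
C(48.1) = 3.67 + (0.273 − 3.67)·e^(−48.1/13.864) = 3.67 + (-3.3970)·0.031132 = 3.5642 mg/L.

3.56 mg/L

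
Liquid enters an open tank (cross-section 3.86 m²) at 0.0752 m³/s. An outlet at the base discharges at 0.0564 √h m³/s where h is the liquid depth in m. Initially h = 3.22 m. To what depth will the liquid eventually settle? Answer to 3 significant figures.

Level balance: A dh/dt = 0.0752 − 0.0564 √h. Setting dh/dt = 0:
Q_in = 0.0564 √h_ss ⇒ √h_ss = 0.0752/0.0564 = 1.3333.
h_ss = 1.3333² = 1.7778 m. (Since h₀ = 3.22 m > h_ss, the level will fall toward this value.)

1.78 m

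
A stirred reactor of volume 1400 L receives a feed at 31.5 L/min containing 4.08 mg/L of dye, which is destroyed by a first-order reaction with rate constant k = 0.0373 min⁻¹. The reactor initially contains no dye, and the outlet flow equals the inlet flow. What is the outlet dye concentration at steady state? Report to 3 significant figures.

Species balance: V dC/dt = Q C_in − Q C − k V C.
At steady state: 0 = Q C_in − (Q + kV) C_ss, so C_ss = Q C_in/(Q + kV).
C_ss = 31.5·4.08/(31.5 + 0.0373·1400) = 128.52/83.720 = 1.5351 mg/L.

1.54 mg/L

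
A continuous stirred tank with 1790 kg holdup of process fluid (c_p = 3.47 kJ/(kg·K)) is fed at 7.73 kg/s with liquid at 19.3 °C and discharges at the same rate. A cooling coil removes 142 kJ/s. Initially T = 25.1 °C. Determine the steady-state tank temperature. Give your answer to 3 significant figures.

M c_p dT/dt = ṁ c_p (T_in − T) − Q̇.
At steady state dT/dt = 0 ⇒ T_ss = T_in − Q̇/(ṁ c_p) = 19.3 − 142/(7.73·3.47) = 14.006 °C.

14.0 °C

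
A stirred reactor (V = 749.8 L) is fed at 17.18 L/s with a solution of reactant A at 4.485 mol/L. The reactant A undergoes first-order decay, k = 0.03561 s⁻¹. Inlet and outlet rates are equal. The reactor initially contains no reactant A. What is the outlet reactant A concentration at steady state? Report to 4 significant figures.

Species balance: V dC/dt = Q C_in − Q C − k V C.
Steady state (dC/dt = 0): C_ss = Q C_in/(Q + kV) = C_in/(1 + kV/Q).
C_ss = 17.18·4.485/(17.18 + 0.03561·749.8) = 77.0523/43.8804 = 1.75596 mol/L.

1.756 mol/L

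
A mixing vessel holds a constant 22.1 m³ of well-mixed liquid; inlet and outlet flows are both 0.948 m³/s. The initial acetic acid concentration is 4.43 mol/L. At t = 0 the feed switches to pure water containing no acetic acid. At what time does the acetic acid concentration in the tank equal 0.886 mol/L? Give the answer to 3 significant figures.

Accumulation = in − out for the solute gives V dC/dt = Q(C_in − C), so τ = V/Q = 23.312 s.
C(t) = C_in + (C₀ − C_in) e^(−t/τ). Set C = 0.886 and solve for t:
e^(−t/τ) = (C − C_in)/(C₀ − C_in) = (0.886 − 0)/(4.43 − 0) = 0.20000
t = −τ ln(…) = 23.312 × 1.6094 = 37.520 s.

37.5 s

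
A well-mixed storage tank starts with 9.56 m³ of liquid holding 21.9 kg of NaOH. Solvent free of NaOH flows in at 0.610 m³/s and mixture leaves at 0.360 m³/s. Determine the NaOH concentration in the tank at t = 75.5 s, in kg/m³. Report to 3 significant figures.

Let m(t) be the amount of NaOH. Volume: V(t) = V₀ + (Q_in − Q_out) t = 9.56 + 0.25000 t; V(75.5) = 28.435 m³.
No NaOH enters, so dm/dt = −Q_out · (m/V).
dm/m = −Q_out dt/(V₀ + 0.25000 t); integrating gives ln(m/m₀) = −(Q_out/(Q_in−Q_out)) ln(V/V₀).
m = m₀ (V₀/V)^(Q_out/(Q_in−Q_out)) = 21.9 × (9.56/28.435)^(1.4400) = 4.5578 kg.
C = m/V = 4.5578/28.435 = 0.16029 kg/m³.

0.160 kg/m³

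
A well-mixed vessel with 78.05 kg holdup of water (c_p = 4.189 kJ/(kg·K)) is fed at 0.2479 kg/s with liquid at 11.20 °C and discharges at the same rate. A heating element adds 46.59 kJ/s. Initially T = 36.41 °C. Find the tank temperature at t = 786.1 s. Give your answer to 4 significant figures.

Unsteady energy balance on the tank contents: M c_p dT/dt = ṁ c_p (T_in − T) + 46.59.
τ = M/ṁ = 314.845 s; T_ss = T_in + Q̇/(ṁ c_p) = 11.20 + 46.59/(0.2479·4.189) = 56.0648 °C.
Integrating: T(t) = T_ss + (T₀ − T_ss) e^(−t/τ).
T(786.1) = 56.0648 + (-19.6548)·e^(−786.1/314.845) = 56.0648 + (-19.6548)·0.0823492 = 54.4463 °C.

54.45 °C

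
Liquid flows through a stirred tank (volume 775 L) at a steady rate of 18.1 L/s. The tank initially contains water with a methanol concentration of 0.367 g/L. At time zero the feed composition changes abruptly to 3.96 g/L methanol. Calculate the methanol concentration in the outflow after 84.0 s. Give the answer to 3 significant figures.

Accumulation = in − out for the solute gives V dC/dt = Q(C_in − C).
So dC/dt = (C_in − C)/τ with τ = V/Q = 775/18.1 = 42.818 s.
Solution: C(t) = C_in + (C₀ − C_in) e^(−t/τ).
C(84.0) = 3.96 + (0.367 − 3.96)·e^(−84.0/42.818) = 3.96 + (-3.5930)·0.14060 = 3.4548 g/L.

3.45 g/L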